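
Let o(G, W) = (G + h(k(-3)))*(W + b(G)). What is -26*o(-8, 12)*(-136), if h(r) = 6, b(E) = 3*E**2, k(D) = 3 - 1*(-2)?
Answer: -1442688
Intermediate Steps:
k(D) = 5 (k(D) = 3 + 2 = 5)
o(G, W) = (6 + G)*(W + 3*G**2) (o(G, W) = (G + 6)*(W + 3*G**2) = (6 + G)*(W + 3*G**2))
-26*o(-8, 12)*(-136) = -26*(3*(-8)**3 + 6*12 + 18*(-8)**2 - 8*12)*(-136) = -26*(3*(-512) + 72 + 18*64 - 96)*(-136) = -26*(-1536 + 72 + 1152 - 96)*(-136) = -26*(-408)*(-136) = 10608*(-136) = -1442688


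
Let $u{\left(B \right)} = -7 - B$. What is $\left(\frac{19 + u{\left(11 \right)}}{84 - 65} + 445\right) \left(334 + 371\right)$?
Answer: $\frac{5961480}{19} \approx 3.1376 \cdot 10^{5}$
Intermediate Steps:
$\left(\frac{19 + u{\left(11 \right)}}{84 - 65} + 445\right) \left(334 + 371\right) = \left(\frac{19 - 18}{84 - 65} + 445\right) \left(334 + 371\right) = \left(\frac{19 - 18}{19} + 445\right) 705 = \left(\left(19 - 18\right) \frac{1}{19} + 445\right) 705 = \left(1 \cdot \frac{1}{19} + 445\right) 705 = \left(\frac{1}{19} + 445\right) 705 = \frac{8456}{19} \cdot 705 = \frac{5961480}{19}$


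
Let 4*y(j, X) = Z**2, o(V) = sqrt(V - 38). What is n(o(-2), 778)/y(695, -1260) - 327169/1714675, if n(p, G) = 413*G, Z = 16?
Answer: 275464072067/54869600 ≈ 5020.3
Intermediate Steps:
o(V) = sqrt(-38 + V)
y(j, X) = 64 (y(j, X) = (1/4)*16**2 = (1/4)*256 = 64)
n(o(-2), 778)/y(695, -1260) - 327169/1714675 = (413*778)/64 - 327169/1714675 = 321314*(1/64) - 327169*1/1714675 = 160657/32 - 327169/1714675 = 275464072067/54869600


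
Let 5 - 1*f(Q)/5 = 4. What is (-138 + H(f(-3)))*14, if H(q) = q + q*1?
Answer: -1792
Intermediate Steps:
f(Q) = 5 (f(Q) = 25 - 5*4 = 25 - 20 = 5)
H(q) = 2*q (H(q) = q + q = 2*q)
(-138 + H(f(-3)))*14 = (-138 + 2*5)*14 = (-138 + 10)*14 = -128*14 = -1792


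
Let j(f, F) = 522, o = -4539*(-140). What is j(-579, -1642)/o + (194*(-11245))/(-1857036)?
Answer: 28900925554/24584835345 ≈ 1.1756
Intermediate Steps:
o = 635460
j(-579, -1642)/o + (194*(-11245))/(-1857036) = 522/635460 + (194*(-11245))/(-1857036) = 522*(1/635460) - 2181530*(-1/1857036) = 87/105910 + 1090765/928518 = 28900925554/24584835345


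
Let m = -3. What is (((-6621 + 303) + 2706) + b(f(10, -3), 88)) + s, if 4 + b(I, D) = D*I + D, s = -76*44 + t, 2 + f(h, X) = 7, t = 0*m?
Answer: -6432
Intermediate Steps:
t = 0 (t = 0*(-3) = 0)
f(h, X) = 5 (f(h, X) = -2 + 7 = 5)
s = -3344 (s = -76*44 + 0 = -3344 + 0 = -3344)
b(I, D) = -4 + D + D*I (b(I, D) = -4 + (D*I + D) = -4 + (D + D*I) = -4 + D + D*I)
(((-6621 + 303) + 2706) + b(f(10, -3), 88)) + s = (((-6621 + 303) + 2706) + (-4 + 88 + 88*5)) - 3344 = ((-6318 + 2706) + (-4 + 88 + 440)) - 3344 = (-3612 + 524) - 3344 = -3088 - 3344 = -6432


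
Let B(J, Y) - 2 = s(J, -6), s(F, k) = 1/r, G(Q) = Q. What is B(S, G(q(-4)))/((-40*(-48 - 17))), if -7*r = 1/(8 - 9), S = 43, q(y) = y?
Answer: 9/2600 ≈ 0.0034615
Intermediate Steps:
r = 1/7 (r = -1/(7*(8 - 9)) = -1/7/(-1) = -1/7*(-1) = 1/7 ≈ 0.14286)
s(F, k) = 7 (s(F, k) = 1/(1/7) = 7)
B(J, Y) = 9 (B(J, Y) = 2 + 7 = 9)
B(S, G(q(-4)))/((-40*(-48 - 17))) = 9/((-40*(-48 - 17))) = 9/((-40*(-65))) = 9/2600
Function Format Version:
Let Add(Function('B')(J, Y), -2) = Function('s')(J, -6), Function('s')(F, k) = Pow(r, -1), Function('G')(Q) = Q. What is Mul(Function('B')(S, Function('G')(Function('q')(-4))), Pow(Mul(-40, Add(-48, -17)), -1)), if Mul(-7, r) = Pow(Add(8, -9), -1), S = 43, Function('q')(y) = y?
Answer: Rational(9, 2600) ≈ 0.0034615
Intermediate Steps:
r = Rational(1, 7) (r = Mul(Rational(-1, 7), Pow(Add(8, -9), -1)) = Mul(Rational(-1, 7), Pow(-1, -1)) = Mul(Rational(-1, 7), -1) = Rational(1, 7) ≈ 0.14286)
Function('s')(F, k) = 7 (Function('s')(F, k) = Pow(Rational(1, 7), -1) = 7)
Function('B')(J, Y) = 9 (Function('B')(J, Y) = Add(2, 7) = 9)
Mul(Function('B')(S, Function('G')(Function('q')(-4))), Pow(Mul(-40, Add(-48, -17)), -1)) = Mul(9, Pow(Mul(-40, Add(-48, -17)), -1)) = Mul(9, Pow(Mul(-40, -65), -1)) = Mul(9, Pow(2600, -1)) = Mul(9, Rational(1, 2600)) = Rational(9, 2600)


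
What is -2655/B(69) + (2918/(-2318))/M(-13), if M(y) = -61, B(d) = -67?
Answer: 187803598/4736833 ≈ 39.648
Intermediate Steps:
-2655/B(69) + (2918/(-2318))/M(-13) = -2655/(-67) + (2918/(-2318))/(-61) = -2655*(-1/67) + (2918*(-1/2318))*(-1/61) = 2655/67 - 1459/1159*(-1/61) = 2655/67 + 1459/70699 = 187803598/4736833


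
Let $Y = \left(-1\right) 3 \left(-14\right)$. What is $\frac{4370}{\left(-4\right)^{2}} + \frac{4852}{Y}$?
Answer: $\frac{65293}{168} \approx 388.65$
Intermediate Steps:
$Y = 42$ ($Y = \left(-3\right) \left(-14\right) = 42$)
$\frac{4370}{\left(-4\right)^{2}} + \frac{4852}{Y} = \frac{4370}{\left(-4\right)^{2}} + \frac{4852}{42} = \frac{4370}{16} + 4852 \cdot \frac{1}{42} = 4370 \cdot \frac{1}{16} + \frac{2426}{21} = \frac{2185}{8} + \frac{2426}{21} = \frac{65293}{168}$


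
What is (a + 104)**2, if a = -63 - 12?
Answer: 841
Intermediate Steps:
a = -75
(a + 104)**2 = (-75 + 104)**2 = 29**2 = 841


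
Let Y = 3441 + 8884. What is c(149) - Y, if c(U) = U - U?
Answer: -12325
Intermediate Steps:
c(U) = 0
Y = 12325
c(149) - Y = 0 - 1*12325 = 0 - 12325 = -12325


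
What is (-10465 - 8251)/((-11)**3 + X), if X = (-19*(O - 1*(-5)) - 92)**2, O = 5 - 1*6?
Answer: -18716/26893 ≈ -0.69594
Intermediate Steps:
O = -1 (O = 5 - 6 = -1)
X = 28224 (X = (-19*(-1 - 1*(-5)) - 92)**2 = (-19*(-1 + 5) - 92)**2 = (-19*4 - 92)**2 = (-76 - 92)**2 = (-168)**2 = 28224)
(-10465 - 8251)/((-11)**3 + X) = (-10465 - 8251)/((-11)**3 + 28224) = -18716/(-1331 + 28224) = -18716/26893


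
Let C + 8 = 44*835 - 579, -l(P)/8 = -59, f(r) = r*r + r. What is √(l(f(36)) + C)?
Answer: 5*√1465 ≈ 191.38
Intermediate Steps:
f(r) = r + r² (f(r) = r² + r = r + r²)
l(P) = 472 (l(P) = -8*(-59) = 472)
C = 36153 (C = -8 + (44*835 - 579) = -8 + (36740 - 579) = -8 + 36161 = 36153)
√(l(f(36)) + C) = √(472 + 36153) = √36625 = 5*√1465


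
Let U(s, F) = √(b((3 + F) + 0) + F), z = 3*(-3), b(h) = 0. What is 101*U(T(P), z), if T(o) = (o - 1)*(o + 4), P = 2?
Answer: 303*I ≈ 303.0*I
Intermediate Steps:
T(o) = (-1 + o)*(4 + o)
z = -9
U(s, F) = √F (U(s, F) = √(0 + F) = √F)
101*U(T(P), z) = 101*√(-9) = 101*(3*I) = 303*I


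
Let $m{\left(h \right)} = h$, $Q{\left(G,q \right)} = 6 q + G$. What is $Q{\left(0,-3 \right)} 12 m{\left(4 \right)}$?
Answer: $-864$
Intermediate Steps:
$Q{\left(G,q \right)} = G + 6 q$
$Q{\left(0,-3 \right)} 12 m{\left(4 \right)} = \left(0 + 6 \left(-3\right)\right) 12 \cdot 4 = \left(0 - 18\right) 12 \cdot 4 = \left(-18\right) 12 \cdot 4 = \left(-216\right) 4 = -864$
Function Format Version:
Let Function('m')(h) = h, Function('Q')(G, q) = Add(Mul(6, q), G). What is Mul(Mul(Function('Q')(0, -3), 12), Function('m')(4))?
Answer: -864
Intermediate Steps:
Function('Q')(G, q) = Add(G, Mul(6, q))
Mul(Mul(Function('Q')(0, -3), 12), Function('m')(4)) = Mul(Mul(Add(0, Mul(6, -3)), 12), 4) = Mul(Mul(Add(0, -18), 12), 4) = Mul(Mul(-18, 12), 4) = Mul(-216, 4) = -864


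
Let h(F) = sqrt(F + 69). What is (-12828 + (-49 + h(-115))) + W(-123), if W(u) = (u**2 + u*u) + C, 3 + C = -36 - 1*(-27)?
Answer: 17369 + I*sqrt(46) ≈ 17369.0 + 6.7823*I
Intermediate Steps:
C = -12 (C = -3 + (-36 - 1*(-27)) = -3 + (-36 + 27) = -3 - 9 = -12)
h(F) = sqrt(69 + F)
W(u) = -12 + 2*u**2 (W(u) = (u**2 + u*u) - 12 = (u**2 + u**2) - 12 = 2*u**2 - 12 = -12 + 2*u**2)
(-12828 + (-49 + h(-115))) + W(-123) = (-12828 + (-49 + sqrt(69 - 115))) + (-12 + 2*(-123)**2) = (-12828 + (-49 + sqrt(-46))) + (-12 + 2*15129) = (-12828 + (-49 + I*sqrt(46))) + (-12 + 30258) = (-12877 + I*sqrt(46)) + 30246 = 17369 + I*sqrt(46)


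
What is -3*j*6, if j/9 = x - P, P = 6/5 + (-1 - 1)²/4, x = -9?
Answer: 9072/5 ≈ 1814.4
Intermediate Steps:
P = 11/5 (P = 6*(⅕) + (-2)²*(¼) = 6/5 + 4*(¼) = 6/5 + 1 = 11/5 ≈ 2.2000)
j = -504/5 (j = 9*(-9 - 1*11/5) = 9*(-9 - 11/5) = 9*(-56/5) = -504/5 ≈ -100.80)
-3*j*6 = -3*(-504/5)*6 = (1512/5)*6 = 9072/5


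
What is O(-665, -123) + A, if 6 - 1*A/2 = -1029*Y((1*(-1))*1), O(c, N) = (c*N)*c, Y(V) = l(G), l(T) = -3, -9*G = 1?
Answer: -54399837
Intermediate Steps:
G = -1/9 (G = -1/9*1 = -1/9 ≈ -0.11111)
Y(V) = -3
O(c, N) = N*c**2 (O(c, N) = (N*c)*c = N*c**2)
A = -6162 (A = 12 - (-2058)*(-3) = 12 - 2*3087 = 12 - 6174 = -6162)
O(-665, -123) + A = -123*(-665)**2 - 6162 = -123*442225 - 6162 = -54393675 - 6162 = -54399837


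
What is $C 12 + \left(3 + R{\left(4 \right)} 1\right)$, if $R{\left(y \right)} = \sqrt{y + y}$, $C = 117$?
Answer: $1407 + 2 \sqrt{2} \approx 1409.8$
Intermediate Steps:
$R{\left(y \right)} = \sqrt{2} \sqrt{y}$ ($R{\left(y \right)} = \sqrt{2 y} = \sqrt{2} \sqrt{y}$)
$C 12 + \left(3 + R{\left(4 \right)} 1\right) = 117 \cdot 12 + \left(3 + \sqrt{2} \sqrt{4} \cdot 1\right) = 1404 + \left(3 + \sqrt{2} \cdot 2 \cdot 1\right) = 1404 + \left(3 + 2 \sqrt{2} \cdot 1\right) = 1404 + \left(3 + 2 \sqrt{2}\right) = 1407 + 2 \sqrt{2}$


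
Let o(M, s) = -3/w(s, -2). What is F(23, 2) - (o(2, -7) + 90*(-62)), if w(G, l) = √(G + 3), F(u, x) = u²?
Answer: 6109 - 3*I/2 ≈ 6109.0 - 1.5*I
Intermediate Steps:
w(G, l) = √(3 + G)
o(M, s) = -3/√(3 + s)
F(23, 2) - (o(2, -7) + 90*(-62)) = 23² - (-3/√(3 - 7) + 90*(-62)) = 529 - (-(-3)*I/2 - 5580) = 529 - (3*I/2 - 5580) = 529 - (-5580 + 3*I/2) = 529 + (5580 - 3*I/2) = 6109 - 3*I/2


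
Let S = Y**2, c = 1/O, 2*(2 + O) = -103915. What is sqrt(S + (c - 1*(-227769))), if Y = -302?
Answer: 3*sqrt(382737778163335)/103919 ≈ 564.78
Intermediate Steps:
O = -103919/2 (O = -2 + (1/2)*(-103915) = -2 - 103915/2 = -103919/2 ≈ -51960.)
c = -2/103919 (c = 1/(-103919/2) = -2/103919 ≈ -1.9246e-5)
S = 91204 (S = (-302)**2 = 91204)
sqrt(S + (c - 1*(-227769))) = sqrt(91204 + (-2/103919 - 1*(-227769))) = sqrt(91204 + (-2/103919 + 227769)) = sqrt(91204 + 23669526709/103919) = sqrt(33147355185/103919) = 3*sqrt(382737778163335)/103919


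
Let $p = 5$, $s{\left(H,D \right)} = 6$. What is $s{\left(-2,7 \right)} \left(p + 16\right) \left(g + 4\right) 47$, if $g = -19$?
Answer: $-88830$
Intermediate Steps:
$s{\left(-2,7 \right)} \left(p + 16\right) \left(g + 4\right) 47 = 6 \left(5 + 16\right) \left(-19 + 4\right) 47 = 6 \cdot 21 \left(-15\right) 47 = 6 \left(-315\right) 47 = \left(-1890\right) 47 = -88830$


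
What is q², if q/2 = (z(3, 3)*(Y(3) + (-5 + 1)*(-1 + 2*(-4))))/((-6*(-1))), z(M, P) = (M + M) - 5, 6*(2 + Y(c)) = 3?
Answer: 529/4 ≈ 132.25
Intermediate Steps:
Y(c) = -3/2 (Y(c) = -2 + (⅙)*3 = -2 + ½ = -3/2)
z(M, P) = -5 + 2*M (z(M, P) = 2*M - 5 = -5 + 2*M)
q = 23/2 (q = 2*(((-5 + 2*3)*(-3/2 + (-5 + 1)*(-1 + 2*(-4))))/((-6*(-1)))) = 2*(((-5 + 6)*(-3/2 - 4*(-1 - 8)))/6) = 2*((1*(-3/2 - 4*(-9)))*(⅙)) = 2*((1*(-3/2 + 36))*(⅙)) = 2*((1*(69/2))*(⅙)) = 2*((69/2)*(⅙)) = 2*(23/4) = 23/2 ≈ 11.500)
q² = (23/2)² = 529/4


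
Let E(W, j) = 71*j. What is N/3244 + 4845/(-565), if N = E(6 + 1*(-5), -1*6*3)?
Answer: -1643925/183286 ≈ -8.9692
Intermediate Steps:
N = -1278 (N = 71*(-1*6*3) = 71*(-6*3) = 71*(-18) = -1278)
N/3244 + 4845/(-565) = -1278/3244 + 4845/(-565) = -1278*1/3244 + 4845*(-1/565) = -639/1622 - 969/113 = -1643925/183286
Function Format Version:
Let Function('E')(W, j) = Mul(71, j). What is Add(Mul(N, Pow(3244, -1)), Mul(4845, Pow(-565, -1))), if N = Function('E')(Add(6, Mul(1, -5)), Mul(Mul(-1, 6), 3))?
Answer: Rational(-1643925, 183286) ≈ -8.9692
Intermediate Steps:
N = -1278 (N = Mul(71, Mul(Mul(-1, 6), 3)) = Mul(71, Mul(-6, 3)) = Mul(71, -18) = -1278)
Add(Mul(N, Pow(3244, -1)), Mul(4845, Pow(-565, -1))) = Add(Mul(-1278, Pow(3244, -1)), Mul(4845, Pow(-565, -1))) = Add(Mul(-1278, Rational(1, 3244)), Mul(4845, Rational(-1, 565))) = Add(Rational(-639, 1622), Rational(-969, 113)) = Rational(-1643925, 183286)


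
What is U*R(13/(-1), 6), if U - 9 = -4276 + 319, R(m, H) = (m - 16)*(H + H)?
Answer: 1373904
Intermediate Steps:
R(m, H) = 2*H*(-16 + m) (R(m, H) = (-16 + m)*(2*H) = 2*H*(-16 + m))
U = -3948 (U = 9 + (-4276 + 319) = 9 - 3957 = -3948)
U*R(13/(-1), 6) = -7896*6*(-16 + 13/(-1)) = -7896*6*(-16 + 13*(-1)) = -7896*6*(-16 - 13) = -7896*6*(-29) = -3948*(-348) = 1373904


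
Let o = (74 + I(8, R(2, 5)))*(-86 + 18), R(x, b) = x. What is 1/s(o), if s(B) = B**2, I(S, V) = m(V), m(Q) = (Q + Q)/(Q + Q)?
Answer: 1/26010000 ≈ 3.8447e-8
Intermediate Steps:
m(Q) = 1 (m(Q) = (2*Q)/((2*Q)) = (2*Q)*(1/(2*Q)) = 1)
I(S, V) = 1
o = -5100 (o = (74 + 1)*(-86 + 18) = 75*(-68) = -5100)
1/s(o) = 1/((-5100)**2) = 1/26010000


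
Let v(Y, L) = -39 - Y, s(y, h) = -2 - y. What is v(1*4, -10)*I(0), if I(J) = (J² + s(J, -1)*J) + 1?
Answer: -43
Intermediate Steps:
I(J) = 1 + J² + J*(-2 - J) (I(J) = (J² + (-2 - J)*J) + 1 = (J² + J*(-2 - J)) + 1 = 1 + J² + J*(-2 - J))
v(1*4, -10)*I(0) = (-39 - 4)*(1 - 2*0) = (-39 - 1*4)*(1 + 0) = (-39 - 4)*1 = -43*1 = -43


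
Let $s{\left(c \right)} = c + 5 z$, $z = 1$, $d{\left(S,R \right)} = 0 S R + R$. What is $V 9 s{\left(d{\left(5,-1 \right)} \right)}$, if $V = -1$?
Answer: $-36$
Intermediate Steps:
$d{\left(S,R \right)} = R$ ($d{\left(S,R \right)} = 0 R + R = 0 + R = R$)
$s{\left(c \right)} = 5 + c$ ($s{\left(c \right)} = c + 5 \cdot 1 = c + 5 = 5 + c$)
$V 9 s{\left(d{\left(5,-1 \right)} \right)} = \left(-1\right) 9 \left(5 - 1\right) = \left(-9\right) 4 = -36$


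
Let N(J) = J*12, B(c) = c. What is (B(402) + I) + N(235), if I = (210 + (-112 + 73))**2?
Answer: 32463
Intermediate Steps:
N(J) = 12*J
I = 29241 (I = (210 - 39)**2 = 171**2 = 29241)
(B(402) + I) + N(235) = (402 + 29241) + 12*235 = 29643 + 2820 = 32463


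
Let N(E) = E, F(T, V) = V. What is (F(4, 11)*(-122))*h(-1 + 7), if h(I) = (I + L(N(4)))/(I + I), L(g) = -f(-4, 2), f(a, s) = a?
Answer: -3355/3 ≈ -1118.3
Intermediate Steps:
L(g) = 4 (L(g) = -1*(-4) = 4)
h(I) = (4 + I)/(2*I) (h(I) = (I + 4)/(I + I) = (4 + I)/((2*I)) = (4 + I)*(1/(2*I)) = (4 + I)/(2*I))
(F(4, 11)*(-122))*h(-1 + 7) = (11*(-122))*((4 + (-1 + 7))/(2*(-1 + 7))) = -671*(4 + 6)/6 = -671*10/6 = -1342*⅚ = -3355/3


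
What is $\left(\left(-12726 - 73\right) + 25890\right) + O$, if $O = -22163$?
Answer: $-9072$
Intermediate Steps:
$\left(\left(-12726 - 73\right) + 25890\right) + O = \left(\left(-12726 - 73\right) + 25890\right) - 22163 = \left(-12799 + 25890\right) - 22163 = 13091 - 22163 = -9072$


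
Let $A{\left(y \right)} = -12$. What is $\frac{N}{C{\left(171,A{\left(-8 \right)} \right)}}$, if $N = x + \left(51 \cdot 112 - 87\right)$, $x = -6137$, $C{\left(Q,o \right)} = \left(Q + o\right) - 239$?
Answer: $\frac{32}{5} \approx 6.4$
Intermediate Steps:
$C{\left(Q,o \right)} = -239 + Q + o$
$N = -512$ ($N = -6137 + \left(51 \cdot 112 - 87\right) = -6137 + \left(5712 - 87\right) = -6137 + 5625 = -512$)
$\frac{N}{C{\left(171,A{\left(-8 \right)} \right)}} = - \frac{512}{-239 + 171 - 12} = - \frac{512}{-80} = \left(-512\right) \left(- \frac{1}{80}\right) = \frac{32}{5}$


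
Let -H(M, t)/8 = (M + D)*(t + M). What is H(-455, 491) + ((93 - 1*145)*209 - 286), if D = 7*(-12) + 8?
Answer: 141774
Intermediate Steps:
D = -76 (D = -84 + 8 = -76)
H(M, t) = -8*(-76 + M)*(M + t) (H(M, t) = -8*(M - 76)*(t + M) = -8*(-76 + M)*(M + t))
H(-455, 491) + ((93 - 1*145)*209 - 286) = (-8*(-455)² + 608*(-455) + 608*491 - 8*(-455)*491) + ((93 - 1*145)*209 - 286) = (-8*207025 - 276640 + 298528 + 1787240) + ((93 - 145)*209 - 286) = (-1656200 - 276640 + 298528 + 1787240) + (-52*209 - 286) = 152928 + (-10868 - 286) = 152928 - 11154 = 141774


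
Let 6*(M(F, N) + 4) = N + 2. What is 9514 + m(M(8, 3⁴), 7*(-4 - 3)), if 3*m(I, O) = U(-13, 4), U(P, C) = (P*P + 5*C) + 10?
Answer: 28741/3 ≈ 9580.3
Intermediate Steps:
U(P, C) = 10 + P² + 5*C (U(P, C) = (P² + 5*C) + 10 = 10 + P² + 5*C)
M(F, N) = -11/3 + N/6 (M(F, N) = -4 + (N + 2)/6 = -4 + (2 + N)/6 = -4 + (⅓ + N/6) = -11/3 + N/6)
m(I, O) = 199/3 (m(I, O) = (10 + (-13)² + 5*4)/3 = (10 + 169 + 20)/3 = (⅓)*199 = 199/3)
9514 + m(M(8, 3⁴), 7*(-4 - 3)) = 9514 + 199/3 = 28741/3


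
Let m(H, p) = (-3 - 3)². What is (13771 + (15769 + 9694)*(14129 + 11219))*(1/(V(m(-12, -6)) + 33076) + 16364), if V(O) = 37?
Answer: 349744211399431035/33113 ≈ 1.0562e+13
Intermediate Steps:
m(H, p) = 36 (m(H, p) = (-6)² = 36)
(13771 + (15769 + 9694)*(14129 + 11219))*(1/(V(m(-12, -6)) + 33076) + 16364) = (13771 + (15769 + 9694)*(14129 + 11219))*(1/(37 + 33076) + 16364) = (13771 + 25463*25348)*(1/33113 + 16364) = (13771 + 645436124)*(1/33113 + 16364) = 645449895*(541861133/33113) = 349744211399431035/33113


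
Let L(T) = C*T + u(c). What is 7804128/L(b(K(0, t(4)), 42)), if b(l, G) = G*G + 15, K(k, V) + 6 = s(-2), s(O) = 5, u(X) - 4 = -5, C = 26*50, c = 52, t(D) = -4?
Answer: 7804128/2312699 ≈ 3.3745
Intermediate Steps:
C = 1300
u(X) = -1 (u(X) = 4 - 5 = -1)
K(k, V) = -1 (K(k, V) = -6 + 5 = -1)
b(l, G) = 15 + G² (b(l, G) = G² + 15 = 15 + G²)
L(T) = -1 + 1300*T (L(T) = 1300*T - 1 = -1 + 1300*T)
7804128/L(b(K(0, t(4)), 42)) = 7804128/(-1 + 1300*(15 + 42²)) = 7804128/(-1 + 1300*(15 + 1764)) = 7804128/(-1 + 1300*1779) = 7804128/(-1 + 2312700) = 7804128/2312699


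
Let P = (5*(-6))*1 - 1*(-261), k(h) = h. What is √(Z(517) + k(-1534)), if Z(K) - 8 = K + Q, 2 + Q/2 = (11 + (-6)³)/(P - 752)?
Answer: I*√274756123/521 ≈ 31.815*I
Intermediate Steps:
P = 231 (P = -30*1 + 261 = -30 + 261 = 231)
Q = -1674/521 (Q = -4 + 2*((11 + (-6)³)/(231 - 752)) = -4 + 2*((11 - 216)/(-521)) = -4 + 2*(-205*(-1/521)) = -4 + 2*(205/521) = -4 + 410/521 = -1674/521 ≈ -3.2131)
Z(K) = 2494/521 + K (Z(K) = 8 + (K - 1674/521) = 8 + (-1674/521 + K) = 2494/521 + K)
√(Z(517) + k(-1534)) = √((2494/521 + 517) - 1534) = √(271851/521 - 1534) = √(-527363/521) = I*√274756123/521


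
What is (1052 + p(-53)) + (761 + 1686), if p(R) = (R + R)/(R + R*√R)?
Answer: (-3501*I + 3499*√53)/(√53 - I) ≈ 3499.0 - 0.26963*I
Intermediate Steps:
p(R) = 2*R/(R + R^(3/2)) (p(R) = (2*R)/(R + R^(3/2)) = 2*R/(R + R^(3/2)))
(1052 + p(-53)) + (761 + 1686) = (1052 + 2*(-53)/(-53 + (-53)^(3/2))) + (761 + 1686) = (1052 + 2*(-53)/(-53 - 53*I*√53)) + 2447 = (1052 - 106/(-53 - 53*I*√53)) + 2447 = 3499 - 106/(-53 - 53*I*√53)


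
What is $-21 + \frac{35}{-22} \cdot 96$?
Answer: $- \frac{1911}{11} \approx -173.73$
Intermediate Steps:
$-21 + \frac{35}{-22} \cdot 96 = -21 + 35 \left(- \frac{1}{22}\right) 96 = -21 - \frac{1680}{11} = - \frac{1911}{11}$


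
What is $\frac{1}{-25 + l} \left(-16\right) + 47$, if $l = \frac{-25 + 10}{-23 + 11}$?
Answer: $\frac{4529}{95} \approx 47.674$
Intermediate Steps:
$l = \frac{5}{4}$ ($l = - \frac{15}{-12} = \left(-15\right) \left(- \frac{1}{12}\right) = \frac{5}{4} \approx 1.25$)
$\frac{1}{-25 + l} \left(-16\right) + 47 = \frac{1}{-25 + \frac{5}{4}} \left(-16\right) + 47 = \frac{1}{- \frac{95}{4}} \left(-16\right) + 47 = \left(- \frac{4}{95}\right) \left(-16\right) + 47 = \frac{64}{95} + 47 = \frac{4529}{95}$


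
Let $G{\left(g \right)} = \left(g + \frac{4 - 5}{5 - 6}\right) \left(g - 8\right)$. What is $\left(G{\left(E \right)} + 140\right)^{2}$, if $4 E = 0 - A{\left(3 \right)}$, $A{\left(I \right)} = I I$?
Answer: $\frac{5978025}{256} \approx 23352.0$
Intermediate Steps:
$A{\left(I \right)} = I^{2}$
$E = - \frac{9}{4}$ ($E = \frac{0 - 3^{2}}{4} = \frac{0 - 9}{4} = \frac{1}{4} \left(-9\right) = - \frac{9}{4} \approx -2.25$)
$G{\left(g \right)} = \left(1 + g\right) \left(-8 + g\right)$ ($G{\left(g \right)} = \left(g - \frac{1}{-1}\right) \left(-8 + g\right) = \left(g - -1\right) \left(-8 + g\right) = \left(g + 1\right) \left(-8 + g\right) = \left(1 + g\right) \left(-8 + g\right)$)
$\left(G{\left(E \right)} + 140\right)^{2} = \left(\left(-8 + \left(- \frac{9}{4}\right)^{2} - - \frac{63}{4}\right) + 140\right)^{2} = \left(\left(-8 + \frac{81}{16} + \frac{63}{4}\right) + 140\right)^{2} = \left(\frac{205}{16} + 140\right)^{2} = \left(\frac{2445}{16}\right)^{2} = \frac{5978025}{256}$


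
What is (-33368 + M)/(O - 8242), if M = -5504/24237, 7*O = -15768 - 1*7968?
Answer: 566122004/197361891 ≈ 2.8684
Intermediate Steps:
O = -23736/7 (O = (-15768 - 1*7968)/7 = (-15768 - 7968)/7 = (⅐)*(-23736) = -23736/7 ≈ -3390.9)
M = -5504/24237 (M = -5504*1/24237 = -5504/24237 ≈ -0.22709)
(-33368 + M)/(O - 8242) = (-33368 - 5504/24237)/(-23736/7 - 8242) = -808745720/(24237*(-81430/7)) = -808745720/24237*(-7/81430) = 566122004/197361891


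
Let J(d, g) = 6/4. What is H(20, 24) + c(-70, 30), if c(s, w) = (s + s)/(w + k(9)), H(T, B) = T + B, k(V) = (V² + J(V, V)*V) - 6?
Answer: 10148/237 ≈ 42.819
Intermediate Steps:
J(d, g) = 3/2 (J(d, g) = 6*(¼) = 3/2)
k(V) = -6 + V² + 3*V/2 (k(V) = (V² + 3*V/2) - 6 = -6 + V² + 3*V/2)
H(T, B) = B + T
c(s, w) = 2*s/(177/2 + w) (c(s, w) = (s + s)/(w + (-6 + 9² + (3/2)*9)) = (2*s)/(w + (-6 + 81 + 27/2)) = (2*s)/(w + 177/2) = (2*s)/(177/2 + w) = 2*s/(177/2 + w))
H(20, 24) + c(-70, 30) = (24 + 20) + 4*(-70)/(177 + 2*30) = 44 + 4*(-70)/(177 + 60) = 44 + 4*(-70)/237 = 44 + 4*(-70)*(1/237) = 44 - 280/237 = 10148/237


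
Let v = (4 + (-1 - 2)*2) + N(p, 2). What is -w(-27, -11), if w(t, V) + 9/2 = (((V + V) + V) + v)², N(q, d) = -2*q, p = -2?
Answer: -1913/2 ≈ -956.50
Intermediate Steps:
v = 2 (v = (4 + (-1 - 2)*2) - 2*(-2) = (4 - 3*2) + 4 = (4 - 6) + 4 = -2 + 4 = 2)
w(t, V) = -9/2 + (2 + 3*V)² (w(t, V) = -9/2 + (((V + V) + V) + 2)² = -9/2 + ((2*V + V) + 2)² = -9/2 + (3*V + 2)² = -9/2 + (2 + 3*V)²)
-w(-27, -11) = -(-9/2 + (2 + 3*(-11))²) = -(-9/2 + (2 - 33)²) = -(-9/2 + (-31)²) = -(-9/2 + 961) = -1*1913/2 = -1913/2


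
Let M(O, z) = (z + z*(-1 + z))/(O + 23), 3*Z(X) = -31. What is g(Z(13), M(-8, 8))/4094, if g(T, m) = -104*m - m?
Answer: -224/2047 ≈ -0.10943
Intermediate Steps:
Z(X) = -31/3 (Z(X) = (⅓)*(-31) = -31/3)
M(O, z) = (z + z*(-1 + z))/(23 + O)
g(T, m) = -105*m
g(Z(13), M(-8, 8))/4094 = -105*8²/(23 - 8)/4094 = -6720/15*(1/4094) = -105*64/15*(1/4094) = -448*1/4094 = -224/2047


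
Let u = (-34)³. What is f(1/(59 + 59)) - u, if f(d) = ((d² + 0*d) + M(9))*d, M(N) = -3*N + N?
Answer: 64577479097/1643032 ≈ 39304.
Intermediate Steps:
u = -39304
M(N) = -2*N
f(d) = d*(-18 + d²) (f(d) = ((d² + 0*d) - 2*9)*d = ((d² + 0) - 18)*d = (d² - 18)*d = (-18 + d²)*d = d*(-18 + d²))
f(1/(59 + 59)) - u = (-18 + (1/(59 + 59))²)/(59 + 59) - 1*(-39304) = (-18 + (1/118)²)/118 + 39304 = (-18 + 1/13924)/118 + 39304 = (1/118)*(-250631/13924) + 39304 = -250631/1643032 + 39304 = 64577479097/1643032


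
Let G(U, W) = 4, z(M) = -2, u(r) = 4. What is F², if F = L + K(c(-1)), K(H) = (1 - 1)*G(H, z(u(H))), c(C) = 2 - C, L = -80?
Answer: 6400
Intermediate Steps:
K(H) = 0 (K(H) = (1 - 1)*4 = 0*4 = 0)
F = -80 (F = -80 + 0 = -80)
F² = (-80)² = 6400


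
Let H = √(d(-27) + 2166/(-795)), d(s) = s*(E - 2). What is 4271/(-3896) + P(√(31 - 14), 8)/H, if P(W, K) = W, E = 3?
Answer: -4271/3896 - I*√35485885/7877 ≈ -1.0963 - 0.75625*I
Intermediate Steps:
d(s) = s (d(s) = s*(3 - 2) = s*1 = s)
H = I*√2087405/265 (H = √(-27 + 2166/(-795)) = √(-27 + 2166*(-1/795)) = √(-27 - 722/265) = √(-7877/265) = I*√2087405/265 ≈ 5.452*I)
4271/(-3896) + P(√(31 - 14), 8)/H = 4271/(-3896) + √(31 - 14)/((I*√2087405/265)) = 4271*(-1/3896) + √17*(-I*√2087405/7877) = -4271/3896 - I*√35485885/7877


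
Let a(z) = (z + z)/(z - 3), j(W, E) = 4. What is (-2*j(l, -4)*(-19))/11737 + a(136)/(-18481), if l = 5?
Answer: 370419432/28849229101 ≈ 0.012840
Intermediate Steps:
a(z) = 2*z/(-3 + z) (a(z) = (2*z)/(-3 + z) = 2*z/(-3 + z))
(-2*j(l, -4)*(-19))/11737 + a(136)/(-18481) = (-2*4*(-19))/11737 + (2*136/(-3 + 136))/(-18481) = -8*(-19)*(1/11737) + (2*136/133)*(-1/18481) = 152*(1/11737) + (2*136*(1/133))*(-1/18481) = 152/11737 + (272/133)*(-1/18481) = 152/11737 - 272/2457973 = 370419432/28849229101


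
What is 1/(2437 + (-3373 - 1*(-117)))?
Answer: -1/819 ≈ -0.0012210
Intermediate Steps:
1/(2437 + (-3373 - 1*(-117))) = 1/(2437 + (-3373 + 117)) = 1/(2437 - 3256) = 1/(-819) = -1/819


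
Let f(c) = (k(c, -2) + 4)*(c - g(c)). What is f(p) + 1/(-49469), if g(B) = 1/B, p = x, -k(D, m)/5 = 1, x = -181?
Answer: 1620604259/8953889 ≈ 180.99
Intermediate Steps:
k(D, m) = -5 (k(D, m) = -5*1 = -5)
p = -181
g(B) = 1/B
f(c) = 1/c - c (f(c) = (-5 + 4)*(c - 1/c) = -(c - 1/c) = 1/c - c)
f(p) + 1/(-49469) = (1/(-181) - 1*(-181)) + 1/(-49469) = (-1/181 + 181) - 1/49469 = 32760/181 - 1/49469 = 1620604259/8953889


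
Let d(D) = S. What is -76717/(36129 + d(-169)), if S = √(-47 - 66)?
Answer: -2771708493/1305304754 + 76717*I*√113/1305304754 ≈ -2.1234 + 0.00062477*I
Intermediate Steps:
S = I*√113 (S = √(-113) = I*√113 ≈ 10.63*I)
d(D) = I*√113
-76717/(36129 + d(-169)) = -76717/(36129 + I*√113)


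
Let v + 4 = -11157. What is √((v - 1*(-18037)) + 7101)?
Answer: 3*√1553 ≈ 118.22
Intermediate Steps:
v = -11161 (v = -4 - 11157 = -11161)
√((v - 1*(-18037)) + 7101) = √((-11161 - 1*(-18037)) + 7101) = √((-11161 + 18037) + 7101) = √(6876 + 7101) = √13977 = 3*√1553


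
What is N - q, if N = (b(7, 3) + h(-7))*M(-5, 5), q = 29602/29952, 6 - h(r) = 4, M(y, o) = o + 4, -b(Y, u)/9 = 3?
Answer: -3384401/14976 ≈ -225.99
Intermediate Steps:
b(Y, u) = -27 (b(Y, u) = -9*3 = -27)
M(y, o) = 4 + o
h(r) = 2 (h(r) = 6 - 1*4 = 6 - 4 = 2)
q = 14801/14976 (q = 29602*(1/29952) = 14801/14976 ≈ 0.98831)
N = -225 (N = (-27 + 2)*(4 + 5) = -25*9 = -225)
N - q = -225 - 1*14801/14976 = -225 - 14801/14976 = -3384401/14976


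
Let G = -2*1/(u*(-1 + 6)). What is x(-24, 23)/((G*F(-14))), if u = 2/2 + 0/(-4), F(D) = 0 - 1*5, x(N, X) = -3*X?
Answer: -69/2 ≈ -34.500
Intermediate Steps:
F(D) = -5 (F(D) = 0 - 5 = -5)
u = 1 (u = 2*(½) + 0*(-¼) = 1 + 0 = 1)
G = -⅖ (G = -2/(-1 + 6) = -2/(1*5) = -2/5 = -2*⅕ = -⅖ ≈ -0.40000)
x(-24, 23)/((G*F(-14))) = (-3*23)/((-⅖*(-5))) = -69/2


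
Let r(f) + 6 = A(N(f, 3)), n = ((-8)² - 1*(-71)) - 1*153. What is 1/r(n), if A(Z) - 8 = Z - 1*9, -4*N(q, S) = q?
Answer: -⅖ ≈ -0.40000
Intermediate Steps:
N(q, S) = -q/4
n = -18 (n = (64 + 71) - 153 = 135 - 153 = -18)
A(Z) = -1 + Z (A(Z) = 8 + (Z - 1*9) = 8 + (Z - 9) = 8 + (-9 + Z) = -1 + Z)
r(f) = -7 - f/4 (r(f) = -6 + (-1 - f/4) = -7 - f/4)
1/r(n) = 1/(-7 - ¼*(-18)) = 1/(-7 + 9/2) = 1/(-5/2) = -⅖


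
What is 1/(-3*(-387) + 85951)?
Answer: 1/87112 ≈ 1.1479e-5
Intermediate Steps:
1/(-3*(-387) + 85951) = 1/(1161 + 85951) = 1/87112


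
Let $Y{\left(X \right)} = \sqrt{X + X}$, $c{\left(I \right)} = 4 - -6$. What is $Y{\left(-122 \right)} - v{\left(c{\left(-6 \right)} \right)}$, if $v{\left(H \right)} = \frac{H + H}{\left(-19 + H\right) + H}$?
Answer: $-20 + 2 i \sqrt{61} \approx -20.0 + 15.62 i$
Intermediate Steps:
$c{\left(I \right)} = 10$ ($c{\left(I \right)} = 4 + 6 = 10$)
$Y{\left(X \right)} = \sqrt{2} \sqrt{X}$ ($Y{\left(X \right)} = \sqrt{2 X} = \sqrt{2} \sqrt{X}$)
$v{\left(H \right)} = \frac{2 H}{-19 + 2 H}$
$Y{\left(-122 \right)} - v{\left(c{\left(-6 \right)} \right)} = \sqrt{2} \sqrt{-122} - 2 \cdot 10 \frac{1}{-19 + 2 \cdot 10} = \sqrt{2} i \sqrt{122} - 2 \cdot 10 \frac{1}{-19 + 20} = 2 i \sqrt{61} - 2 \cdot 10 \cdot 1^{-1} = 2 i \sqrt{61} - 2 \cdot 10 \cdot 1 = 2 i \sqrt{61} - 20 = -20 + 2 i \sqrt{61}$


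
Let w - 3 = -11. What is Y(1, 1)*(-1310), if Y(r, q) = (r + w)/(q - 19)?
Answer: -4585/9 ≈ -509.44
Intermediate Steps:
w = -8 (w = 3 - 11 = -8)
Y(r, q) = (-8 + r)/(-19 + q) (Y(r, q) = (r - 8)/(q - 19) = (-8 + r)/(-19 + q))
Y(1, 1)*(-1310) = ((-8 + 1)/(-19 + 1))*(-1310) = (-7/(-18))*(-1310) = -1/18*(-7)*(-1310) = (7/18)*(-1310) = -4585/9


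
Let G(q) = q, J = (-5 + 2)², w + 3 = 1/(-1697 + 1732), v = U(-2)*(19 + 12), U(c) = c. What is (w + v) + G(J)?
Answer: -1959/35 ≈ -55.971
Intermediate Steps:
v = -62 (v = -2*(19 + 12) = -2*31 = -62)
w = -104/35 (w = -3 + 1/(-1697 + 1732) = -3 + 1/35 = -104/35 ≈ -2.9714)
J = 9 (J = (-3)² = 9)
(w + v) + G(J) = (-104/35 - 62) + 9 = -2274/35 + 9 = -1959/35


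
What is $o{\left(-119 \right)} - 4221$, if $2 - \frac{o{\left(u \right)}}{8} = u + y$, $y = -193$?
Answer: $-1709$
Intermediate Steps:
$o{\left(u \right)} = 1560 - 8 u$ ($o{\left(u \right)} = 16 - 8 \left(u - 193\right) = 16 - 8 \left(-193 + u\right) = 16 - \left(-1544 + 8 u\right) = 1560 - 8 u$)
$o{\left(-119 \right)} - 4221 = \left(1560 - -952\right) - 4221 = \left(1560 + 952\right) - 4221 = 2512 - 4221 = -1709$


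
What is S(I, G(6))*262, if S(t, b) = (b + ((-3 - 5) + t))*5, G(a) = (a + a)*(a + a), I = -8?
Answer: 167680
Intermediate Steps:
G(a) = 4*a² (G(a) = (2*a)*(2*a) = 4*a²)
S(t, b) = -40 + 5*b + 5*t (S(t, b) = (b + (-8 + t))*5 = (-8 + b + t)*5 = -40 + 5*b + 5*t)
S(I, G(6))*262 = (-40 + 5*(4*6²) + 5*(-8))*262 = (-40 + 5*(4*36) - 40)*262 = (-40 + 5*144 - 40)*262 = (-40 + 720 - 40)*262 = 640*262 = 167680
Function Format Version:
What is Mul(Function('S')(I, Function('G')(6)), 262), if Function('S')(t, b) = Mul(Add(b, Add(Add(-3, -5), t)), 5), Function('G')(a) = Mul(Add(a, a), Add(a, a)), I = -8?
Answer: 167680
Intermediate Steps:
Function('G')(a) = Mul(4, Pow(a, 2)) (Function('G')(a) = Mul(Mul(2, a), Mul(2, a)) = Mul(4, Pow(a, 2)))
Function('S')(t, b) = Add(-40, Mul(5, b), Mul(5, t)) (Function('S')(t, b) = Mul(Add(b, Add(-8, t)), 5) = Mul(Add(-8, b, t), 5) = Add(-40, Mul(5, b), Mul(5, t)))
Mul(Function('S')(I, Function('G')(6)), 262) = Mul(Add(-40, Mul(5, Mul(4, Pow(6, 2))), Mul(5, -8)), 262) = Mul(Add(-40, Mul(5, Mul(4, 36)), -40), 262) = Mul(Add(-40, Mul(5, 144), -40), 262) = Mul(Add(-40, 720, -40), 262) = Mul(640, 262) = 167680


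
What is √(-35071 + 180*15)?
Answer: I*√32371 ≈ 179.92*I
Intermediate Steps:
√(-35071 + 180*15) = √(-35071 + 2700) = √(-32371) = I*√32371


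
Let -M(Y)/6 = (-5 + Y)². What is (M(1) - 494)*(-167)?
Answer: 98530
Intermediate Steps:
M(Y) = -6*(-5 + Y)²
(M(1) - 494)*(-167) = (-6*(-5 + 1)² - 494)*(-167) = (-6*(-4)² - 494)*(-167) = (-6*16 - 494)*(-167) = (-96 - 494)*(-167) = -590*(-167) = 98530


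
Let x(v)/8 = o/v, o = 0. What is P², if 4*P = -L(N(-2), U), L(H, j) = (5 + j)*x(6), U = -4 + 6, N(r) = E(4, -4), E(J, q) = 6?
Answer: 0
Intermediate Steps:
N(r) = 6
x(v) = 0 (x(v) = 8*(0/v) = 8*0 = 0)
U = 2
L(H, j) = 0 (L(H, j) = (5 + j)*0 = 0)
P = 0 (P = (-1*0)/4 = (¼)*0 = 0)
P² = 0² = 0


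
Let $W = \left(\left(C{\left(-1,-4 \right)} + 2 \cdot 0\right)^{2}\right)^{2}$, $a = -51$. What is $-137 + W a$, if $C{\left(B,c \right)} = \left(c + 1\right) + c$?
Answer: $-122588$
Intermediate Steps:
$C{\left(B,c \right)} = 1 + 2 c$ ($C{\left(B,c \right)} = \left(1 + c\right) + c = 1 + 2 c$)
$W = 2401$ ($W = \left(\left(\left(1 + 2 \left(-4\right)\right) + 2 \cdot 0\right)^{2}\right)^{2} = \left(\left(\left(1 - 8\right) + 0\right)^{2}\right)^{2} = \left(\left(-7 + 0\right)^{2}\right)^{2} = \left(\left(-7\right)^{2}\right)^{2} = 49^{2} = 2401$)
$-137 + W a = -137 + 2401 \left(-51\right) = -137 - 122451 = -122588$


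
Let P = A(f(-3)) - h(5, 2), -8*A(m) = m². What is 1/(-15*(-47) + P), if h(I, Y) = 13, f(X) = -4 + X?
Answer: 8/5487 ≈ 0.0014580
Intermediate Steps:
A(m) = -m²/8
P = -153/8 (P = -(-4 - 3)²/8 - 1*13 = -⅛*(-7)² - 13 = -⅛*49 - 13 = -49/8 - 13 = -153/8 ≈ -19.125)
1/(-15*(-47) + P) = 1/(-15*(-47) - 153/8) = 1/(705 - 153/8) = 1/(5487/8) = 8/5487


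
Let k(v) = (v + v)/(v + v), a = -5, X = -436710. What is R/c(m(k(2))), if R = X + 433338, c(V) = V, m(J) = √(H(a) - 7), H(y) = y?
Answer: 562*I*√3 ≈ 973.41*I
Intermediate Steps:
k(v) = 1 (k(v) = (2*v)/((2*v)) = (2*v)*(1/(2*v)) = 1)
m(J) = 2*I*√3 (m(J) = √(-5 - 7) = √(-12) = 2*I*√3)
R = -3372 (R = -436710 + 433338 = -3372)
R/c(m(k(2))) = -3372*(-I*√3/6) = -(-562)*I*√3 = 562*I*√3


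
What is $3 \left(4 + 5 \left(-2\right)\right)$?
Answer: $-18$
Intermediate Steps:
$3 \left(4 + 5 \left(-2\right)\right) = 3 \left(4 - 10\right) = 3 \left(-6\right) = -18$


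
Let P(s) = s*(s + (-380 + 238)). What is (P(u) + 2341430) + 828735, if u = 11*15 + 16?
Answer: 3177224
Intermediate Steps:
u = 181 (u = 165 + 16 = 181)
P(s) = s*(-142 + s) (P(s) = s*(s - 142) = s*(-142 + s))
(P(u) + 2341430) + 828735 = (181*(-142 + 181) + 2341430) + 828735 = (181*39 + 2341430) + 828735 = (7059 + 2341430) + 828735 = 2348489 + 828735 = 3177224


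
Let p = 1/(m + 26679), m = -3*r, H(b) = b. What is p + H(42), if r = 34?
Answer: 1116235/26577 ≈ 42.000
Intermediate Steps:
m = -102 (m = -3*34 = -102)
p = 1/26577 (p = 1/(-102 + 26679) = 1/26577 ≈ 3.7627e-5)
p + H(42) = 1/26577 + 42 = 1116235/26577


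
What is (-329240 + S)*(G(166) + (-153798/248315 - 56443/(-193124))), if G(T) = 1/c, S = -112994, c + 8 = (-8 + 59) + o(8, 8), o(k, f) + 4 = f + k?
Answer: 7206633689188401/52751144666 ≈ 1.3662e+5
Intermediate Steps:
o(k, f) = -4 + f + k (o(k, f) = -4 + (f + k) = -4 + f + k)
c = 55 (c = -8 + ((-8 + 59) + (-4 + 8 + 8)) = -8 + (51 + 12) = -8 + 63 = 55)
G(T) = 1/55
(-329240 + S)*(G(166) + (-153798/248315 - 56443/(-193124))) = (-329240 - 112994)*(1/55 + (-153798/248315 - 56443/(-193124))) = -442234*(1/55 + (-153798*1/248315 - 56443*(-1/193124))) = -442234*(1/55 + (-153798/248315 + 56443/193124)) = -442234*(1/55 - 15686441407/47955586060) = -442234*(-32591947653/105502289332) = 7206633689188401/52751144666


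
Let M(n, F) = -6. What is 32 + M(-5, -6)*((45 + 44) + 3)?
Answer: -520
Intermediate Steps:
32 + M(-5, -6)*((45 + 44) + 3) = 32 - 6*((45 + 44) + 3) = 32 - 6*(89 + 3) = 32 - 6*92 = 32 - 552 = -520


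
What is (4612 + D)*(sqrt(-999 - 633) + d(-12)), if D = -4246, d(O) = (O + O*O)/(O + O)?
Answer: -2013 + 1464*I*sqrt(102) ≈ -2013.0 + 14786.0*I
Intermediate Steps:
d(O) = (O + O**2)/(2*O) (d(O) = (O + O**2)/((2*O)) = (O + O**2)*(1/(2*O)) = (O + O**2)/(2*O))
(4612 + D)*(sqrt(-999 - 633) + d(-12)) = (4612 - 4246)*(sqrt(-999 - 633) + (1/2 + (1/2)*(-12))) = 366*(sqrt(-1632) + (1/2 - 6)) = 366*(4*I*sqrt(102) - 11/2) = 366*(-11/2 + 4*I*sqrt(102)) = -2013 + 1464*I*sqrt(102)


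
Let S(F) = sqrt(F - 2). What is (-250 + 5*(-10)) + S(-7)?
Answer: -300 + 3*I ≈ -300.0 + 3.0*I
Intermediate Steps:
S(F) = sqrt(-2 + F)
(-250 + 5*(-10)) + S(-7) = (-250 + 5*(-10)) + sqrt(-2 - 7) = (-250 - 50) + sqrt(-9) = -300 + 3*I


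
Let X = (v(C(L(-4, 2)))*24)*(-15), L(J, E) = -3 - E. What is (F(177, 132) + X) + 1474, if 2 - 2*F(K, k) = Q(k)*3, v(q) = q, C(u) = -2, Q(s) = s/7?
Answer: 15167/7 ≈ 2166.7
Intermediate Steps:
Q(s) = s/7 (Q(s) = s*(⅐) = s/7)
F(K, k) = 1 - 3*k/14 (F(K, k) = 1 - k/7*3/2 = 1 - 3*k/14)
X = 720 (X = -2*24*(-15) = -48*(-15) = 720)
(F(177, 132) + X) + 1474 = ((1 - 3/14*132) + 720) + 1474 = ((1 - 198/7) + 720) + 1474 = (-191/7 + 720) + 1474 = 4849/7 + 1474 = 15167/7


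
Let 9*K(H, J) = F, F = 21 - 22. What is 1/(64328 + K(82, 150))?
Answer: 9/578951 ≈ 1.5545e-5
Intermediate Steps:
F = -1
K(H, J) = -⅑ (K(H, J) = (⅑)*(-1) = -⅑)
1/(64328 + K(82, 150)) = 1/(64328 - ⅑) = 1/(578951/9) = 9/578951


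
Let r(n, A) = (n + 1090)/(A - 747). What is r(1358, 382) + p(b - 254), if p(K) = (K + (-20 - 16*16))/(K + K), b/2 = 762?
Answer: -585511/92710 ≈ -6.3155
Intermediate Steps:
r(n, A) = (1090 + n)/(-747 + A)
b = 1524 (b = 2*762 = 1524)
p(K) = (-276 + K)/(2*K) (p(K) = (K + (-20 - 256))/((2*K)) = (K - 276)*(1/(2*K)) = (-276 + K)*(1/(2*K)) = (-276 + K)/(2*K))
r(1358, 382) + p(b - 254) = (1090 + 1358)/(-747 + 382) + (-276 + (1524 - 254))/(2*(1524 - 254)) = 2448/(-365) + (½)*(-276 + 1270)/1270 = -1/365*2448 + (½)*(1/1270)*994 = -2448/365 + 497/1270 = -585511/92710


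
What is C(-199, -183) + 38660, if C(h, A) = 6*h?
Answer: 37466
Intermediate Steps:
C(-199, -183) + 38660 = 6*(-199) + 38660 = -1194 + 38660 = 37466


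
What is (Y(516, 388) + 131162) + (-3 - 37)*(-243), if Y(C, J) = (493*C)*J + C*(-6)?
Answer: 98840330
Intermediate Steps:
Y(C, J) = -6*C + 493*C*J (Y(C, J) = 493*C*J - 6*C = -6*C + 493*C*J)
(Y(516, 388) + 131162) + (-3 - 37)*(-243) = (516*(-6 + 493*388) + 131162) + (-3 - 37)*(-243) = (516*(-6 + 191284) + 131162) - 40*(-243) = (516*191278 + 131162) + 9720 = (98699448 + 131162) + 9720 = 98830610 + 9720 = 98840330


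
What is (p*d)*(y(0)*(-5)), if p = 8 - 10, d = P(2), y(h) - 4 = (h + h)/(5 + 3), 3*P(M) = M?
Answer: 80/3 ≈ 26.667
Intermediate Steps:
P(M) = M/3
y(h) = 4 + h/4 (y(h) = 4 + (h + h)/(5 + 3) = 4 + (2*h)/8 = 4 + (2*h)*(⅛) = 4 + h/4)
d = ⅔ (d = (⅓)*2 = ⅔ ≈ 0.66667)
p = -2
(p*d)*(y(0)*(-5)) = (-2*⅔)*((4 + (¼)*0)*(-5)) = -4*(4 + 0)*(-5)/3 = -16*(-5)/3 = -4/3*(-20) = 80/3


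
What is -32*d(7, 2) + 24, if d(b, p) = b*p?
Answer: -424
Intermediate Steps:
-32*d(7, 2) + 24 = -224*2 + 24 = -32*14 + 24 = -448 + 24 = -424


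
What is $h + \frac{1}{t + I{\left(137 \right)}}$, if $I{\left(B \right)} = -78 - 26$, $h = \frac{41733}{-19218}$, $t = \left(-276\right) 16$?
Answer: $- \frac{31442063}{14477560} \approx -2.1718$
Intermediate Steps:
$t = -4416$
$h = - \frac{13911}{6406}$ ($h = 41733 \left(- \frac{1}{19218}\right) = - \frac{13911}{6406} \approx -2.1716$)
$I{\left(B \right)} = -104$
$h + \frac{1}{t + I{\left(137 \right)}} = - \frac{13911}{6406} + \frac{1}{-4416 - 104} = - \frac{13911}{6406} + \frac{1}{-4520} = - \frac{13911}{6406} - \frac{1}{4520} = - \frac{31442063}{14477560}$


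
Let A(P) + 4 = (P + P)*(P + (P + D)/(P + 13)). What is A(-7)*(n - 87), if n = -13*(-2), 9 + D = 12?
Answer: -18910/3 ≈ -6303.3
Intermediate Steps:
D = 3 (D = -9 + 12 = 3)
n = 26
A(P) = -4 + 2*P*(P + (3 + P)/(13 + P)) (A(P) = -4 + (P + P)*(P + (P + 3)/(P + 13)) = -4 + (2*P)*(P + (3 + P)/(13 + P)) = -4 + 2*P*(P + (3 + P)/(13 + P)))
A(-7)*(n - 87) = (2*(-26 - 7 + (-7)³ + 14*(-7)²)/(13 - 7))*(26 - 87) = (2*(-26 - 7 - 343 + 14*49)/6)*(-61) = (2*(⅙)*(-26 - 7 - 343 + 686))*(-61) = (2*(⅙)*310)*(-61) = (310/3)*(-61) = -18910/3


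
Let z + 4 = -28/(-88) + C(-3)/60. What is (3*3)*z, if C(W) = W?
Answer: -7389/220 ≈ -33.586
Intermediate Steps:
z = -821/220 (z = -4 + (-28/(-88) - 3/60) = -4 + (-28*(-1/88) - 3*1/60) = -4 + (7/22 - 1/20) = -4 + 59/220 = -821/220 ≈ -3.7318)
(3*3)*z = (3*3)*(-821/220) = 9*(-821/220) = -7389/220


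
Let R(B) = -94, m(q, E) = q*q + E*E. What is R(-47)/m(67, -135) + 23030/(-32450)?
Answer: -26307686/36853465 ≈ -0.71385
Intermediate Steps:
m(q, E) = E**2 + q**2 (m(q, E) = q**2 + E**2 = E**2 + q**2)
R(-47)/m(67, -135) + 23030/(-32450) = -94/((-135)**2 + 67**2) + 23030/(-32450) = -94/(18225 + 4489) + 23030*(-1/32450) = -94/22714 - 2303/3245 = -94*1/22714 - 2303/3245 = -47/11357 - 2303/3245 = -26307686/36853465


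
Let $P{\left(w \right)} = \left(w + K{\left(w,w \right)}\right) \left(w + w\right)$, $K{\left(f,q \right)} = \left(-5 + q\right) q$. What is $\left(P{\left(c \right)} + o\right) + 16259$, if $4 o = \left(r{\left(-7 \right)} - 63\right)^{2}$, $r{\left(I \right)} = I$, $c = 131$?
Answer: $4376378$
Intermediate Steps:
$K{\left(f,q \right)} = q \left(-5 + q\right)$
$P{\left(w \right)} = 2 w \left(w + w \left(-5 + w\right)\right)$ ($P{\left(w \right)} = \left(w + w \left(-5 + w\right)\right) \left(w + w\right) = \left(w + w \left(-5 + w\right)\right) 2 w = 2 w \left(w + w \left(-5 + w\right)\right)$)
$o = 1225$ ($o = \frac{\left(-7 - 63\right)^{2}}{4} = \frac{\left(-70\right)^{2}}{4} = \frac{1}{4} \cdot 4900 = 1225$)
$\left(P{\left(c \right)} + o\right) + 16259 = \left(2 \cdot 131^{2} \left(-4 + 131\right) + 1225\right) + 16259 = \left(2 \cdot 17161 \cdot 127 + 1225\right) + 16259 = \left(4358894 + 1225\right) + 16259 = 4360119 + 16259 = 4376378$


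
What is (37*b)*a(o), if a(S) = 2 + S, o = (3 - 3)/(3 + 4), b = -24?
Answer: -1776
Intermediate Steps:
o = 0 (o = 0/7 = 0*(⅐) = 0)
(37*b)*a(o) = (37*(-24))*(2 + 0) = -888*2 = -1776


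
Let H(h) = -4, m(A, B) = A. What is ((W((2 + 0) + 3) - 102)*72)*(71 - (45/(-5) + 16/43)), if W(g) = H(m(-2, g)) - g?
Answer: -27364608/43 ≈ -6.3639e+5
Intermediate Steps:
W(g) = -4 - g
((W((2 + 0) + 3) - 102)*72)*(71 - (45/(-5) + 16/43)) = (((-4 - ((2 + 0) + 3)) - 102)*72)*(71 - (45/(-5) + 16/43)) = (((-4 - (2 + 3)) - 102)*72)*(71 - (45*(-⅕) + 16*(1/43))) = (((-4 - 1*5) - 102)*72)*(71 - (-9 + 16/43)) = (((-4 - 5) - 102)*72)*(71 - 1*(-371/43)) = ((-9 - 102)*72)*(71 + 371/43) = -111*72*(3424/43) = -7992*3424/43 = -27364608/43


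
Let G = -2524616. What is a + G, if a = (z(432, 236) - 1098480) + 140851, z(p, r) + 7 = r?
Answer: -3482016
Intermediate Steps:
z(p, r) = -7 + r
a = -957400 (a = ((-7 + 236) - 1098480) + 140851 = (229 - 1098480) + 140851 = -1098251 + 140851 = -957400)
a + G = -957400 - 2524616 = -3482016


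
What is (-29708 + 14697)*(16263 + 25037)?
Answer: -619954300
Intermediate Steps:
(-29708 + 14697)*(16263 + 25037) = -15011*41300 = -619954300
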